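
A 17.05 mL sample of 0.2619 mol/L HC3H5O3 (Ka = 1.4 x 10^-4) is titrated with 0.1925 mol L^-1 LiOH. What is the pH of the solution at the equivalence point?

8.45

n(HC3H5O3) = 0.2619 x 0.01705 = 0.004465 mol; V(LiOH) at equivalence = 0.004465/0.1925 = 0.02320 L.
At equivalence all the acid is converted to C3H5O3-; total volume = 0.01705 + 0.02320 = 0.04025 L, so [C3H5O3-] = 0.004465/0.04025 = 0.1110 M.
Kb = Kw/Ka = 1.0e-14 / 1.4 x 10^-4 = 7.14e-11.
[OH^-] = sqrt(Kb x [C3H5O3-]) = sqrt(7.14e-11 x 0.1110) = 2.82e-6 M.
pOH = 5.55, so pH = 14.00 - 5.55 = 8.45.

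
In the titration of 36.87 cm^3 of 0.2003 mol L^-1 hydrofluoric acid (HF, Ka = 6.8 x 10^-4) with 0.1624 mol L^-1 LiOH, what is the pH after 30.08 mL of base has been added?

3.46

Initial n(HF) = 0.2003 x 0.03687 = 0.007385 mol.
n(LiOH) added = 0.1624 x 0.03008 = 0.004885 mol, converting that many moles of HF to F-.
Remaining n(HF) = 0.002500 mol; n(F-) = 0.004885 mol.
By Henderson-Hasselbalch, pH = pKa + log([A^-]/[HA]) = 3.17 + log(0.004885/0.002500) = 3.17 + (+0.29) = 3.46.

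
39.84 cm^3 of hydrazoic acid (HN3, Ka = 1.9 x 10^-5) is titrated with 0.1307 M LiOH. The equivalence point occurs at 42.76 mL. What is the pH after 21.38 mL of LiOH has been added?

4.72

21.38 mL is exactly half the equivalence volume (42.76/2), i.e. the half-equivalence point.
There, n(HA) = n(A^-), so pH = pKa = -log(1.9 x 10^-5) = 4.72.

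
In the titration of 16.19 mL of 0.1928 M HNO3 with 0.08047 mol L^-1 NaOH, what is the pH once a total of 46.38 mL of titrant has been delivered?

11.99

n(acid) = 0.1928 x 0.01619 = 0.003121 mol; n(NaOH) added = 0.08047 x 0.04638 = 0.003732 mol.
Base is in excess by 0.003732 - 0.003121 = 0.0006108 mol in a total volume of 0.06257 L.
[OH^-] = 0.0006108/0.06257 = 0.009761 M, so pOH = 2.01 and pH = 14.00 - 2.01 = 11.99.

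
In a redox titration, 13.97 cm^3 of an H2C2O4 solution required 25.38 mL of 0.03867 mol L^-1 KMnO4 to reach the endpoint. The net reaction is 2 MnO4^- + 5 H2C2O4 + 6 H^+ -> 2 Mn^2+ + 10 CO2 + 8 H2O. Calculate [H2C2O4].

0.176 M

n(KMnO4) = 0.03867 x 0.02538 = 0.0009814 mol.
From the balanced equation, 2 mol KMnO4 reacts with 5 mol H2C2O4, so n(H2C2O4) = 0.0009814 x 5/2 = 0.002454 mol.
[H2C2O4] = 0.002454 / 0.01397 L = 0.176 M.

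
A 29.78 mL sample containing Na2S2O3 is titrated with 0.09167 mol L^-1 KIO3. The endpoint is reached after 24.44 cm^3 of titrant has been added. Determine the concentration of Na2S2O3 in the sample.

n(KIO3) = 0.09167 x 0.02444 = 0.002240 mol.
From the balanced equation, 1 mol KIO3 reacts with 6 mol Na2S2O3, so n(Na2S2O3) = 0.002240 x 6/1 = 0.01344 mol.
[Na2S2O3] = 0.01344 / 0.02978 L = 0.451 M.

0.451 M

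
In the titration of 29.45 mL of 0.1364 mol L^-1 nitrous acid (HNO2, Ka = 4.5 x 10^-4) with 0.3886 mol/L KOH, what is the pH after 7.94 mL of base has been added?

Initial n(HNO2) = 0.1364 x 0.02945 = 0.004017 mol.
n(KOH) added = 0.3886 x 0.007940 = 0.003085 mol, converting that many moles of HNO2 to NO2-.
Remaining n(HNO2) = 0.0009315 mol; n(NO2-) = 0.003085 mol.
By Henderson-Hasselbalch, pH = pKa + log([A^-]/[HA]) = 3.35 + log(0.003085/0.0009315) = 3.35 + (+0.52) = 3.87.

3.87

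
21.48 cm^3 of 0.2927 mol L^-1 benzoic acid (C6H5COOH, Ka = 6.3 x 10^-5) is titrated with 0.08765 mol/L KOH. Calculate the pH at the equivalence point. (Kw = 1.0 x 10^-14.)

n(C6H5COOH) = 0.2927 x 0.02148 = 0.006287 mol; V(KOH) at equivalence = 0.006287/0.08765 = 0.07173 L.
At equivalence all the acid is converted to C6H5COO-; total volume = 0.02148 + 0.07173 = 0.09321 L, so [C6H5COO-] = 0.006287/0.09321 = 0.06745 M.
Kb = Kw/Ka = 1.0e-14 / 6.3 x 10^-5 = 1.59e-10.
[OH^-] = sqrt(Kb x [C6H5COO-]) = sqrt(1.59e-10 x 0.06745) = 3.27e-6 M.
pOH = 5.49, so pH = 14.00 - 5.49 = 8.51.

8.51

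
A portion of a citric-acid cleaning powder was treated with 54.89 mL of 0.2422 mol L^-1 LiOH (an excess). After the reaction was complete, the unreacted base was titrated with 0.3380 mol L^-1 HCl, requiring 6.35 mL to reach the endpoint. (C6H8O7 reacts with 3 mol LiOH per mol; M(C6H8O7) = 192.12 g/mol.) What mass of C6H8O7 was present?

Total n(LiOH) added = 0.2422 x 0.05489 = 0.01329 mol.
n(HCl) used = 0.3380 x 0.006350 = 0.002146 mol, which equals the excess n(LiOH).
So n(LiOH) consumed by the sample = 0.01329 - 0.002146 = 0.01115 mol.
n(C6H8O7) = 0.01115 / 3 = 0.003716 mol.
mass = 0.003716 mol x 192.12 g/mol = 0.714 g.

0.714 g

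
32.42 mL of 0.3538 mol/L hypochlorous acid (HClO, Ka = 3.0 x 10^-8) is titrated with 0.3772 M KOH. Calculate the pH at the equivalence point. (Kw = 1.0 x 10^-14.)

n(HClO) = 0.3538 x 0.03242 = 0.01147 mol; V(KOH) at equivalence = 0.01147/0.3772 = 0.03041 L.
At equivalence all the acid is converted to ClO-; total volume = 0.03242 + 0.03041 = 0.06283 L, so [ClO-] = 0.01147/0.06283 = 0.1826 M.
Kb = Kw/Ka = 1.0e-14 / 3.0 x 10^-8 = 3.33e-7.
[OH^-] = sqrt(Kb x [ClO-]) = sqrt(3.33e-7 x 0.1826) = 0.000247 M.
pOH = 3.61, so pH = 14.00 - 3.61 = 10.39.

10.39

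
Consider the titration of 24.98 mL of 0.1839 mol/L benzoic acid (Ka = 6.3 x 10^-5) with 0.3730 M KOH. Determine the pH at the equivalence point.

8.65

n(C6H5COOH) = 0.1839 x 0.02498 = 0.004594 mol; V(KOH) at equivalence = 0.004594/0.3730 = 0.01232 L.
At equivalence all the acid is converted to C6H5COO-; total volume = 0.02498 + 0.01232 = 0.03730 L, so [C6H5COO-] = 0.004594/0.03730 = 0.1232 M.
Kb = Kw/Ka = 1.0e-14 / 6.3 x 10^-5 = 1.59e-10.
[OH^-] = sqrt(Kb x [C6H5COO-]) = sqrt(1.59e-10 x 0.1232) = 4.42e-6 M.
pOH = 5.35, so pH = 14.00 - 5.35 = 8.65.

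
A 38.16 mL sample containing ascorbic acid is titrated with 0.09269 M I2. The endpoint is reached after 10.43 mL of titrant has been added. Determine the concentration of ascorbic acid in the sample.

0.0253 M

n(I2) = 0.09269 x 0.01043 = 0.0009668 mol.
From the balanced equation, 1 mol I2 reacts with 1 mol ascorbic acid, so n(ascorbic acid) = 0.0009668 x 1/1 = 0.0009668 mol.
[ascorbic acid] = 0.0009668 / 0.03816 L = 0.0253 M.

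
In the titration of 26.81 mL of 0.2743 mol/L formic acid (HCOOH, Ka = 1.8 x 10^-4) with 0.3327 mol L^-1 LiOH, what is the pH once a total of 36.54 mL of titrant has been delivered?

12.88

n(acid) = 0.2743 x 0.02681 = 0.007354 mol; n(LiOH) added = 0.3327 x 0.03654 = 0.01216 mol.
Base is in excess by 0.01216 - 0.007354 = 0.004803 mol in a total volume of 0.06335 L.
[OH^-] = 0.004803/0.06335 = 0.07581 M, so pOH = 1.12 and pH = 14.00 - 1.12 = 12.88.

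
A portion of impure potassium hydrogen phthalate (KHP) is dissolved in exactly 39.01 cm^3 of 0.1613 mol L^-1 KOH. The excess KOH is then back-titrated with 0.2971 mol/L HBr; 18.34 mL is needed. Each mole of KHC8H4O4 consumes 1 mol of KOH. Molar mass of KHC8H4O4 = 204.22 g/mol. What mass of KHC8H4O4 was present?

0.172 g

Total n(KOH) added = 0.1613 x 0.03901 = 0.006292 mol.
n(HBr) used = 0.2971 x 0.01834 = 0.005449 mol, which equals the excess n(KOH).
So n(KOH) consumed by the sample = 0.006292 - 0.005449 = 0.0008435 mol.
n(KHC8H4O4) = 0.0008435 / 1 = 0.0008435 mol.
mass = 0.0008435 mol x 204.22 g/mol = 0.172 g.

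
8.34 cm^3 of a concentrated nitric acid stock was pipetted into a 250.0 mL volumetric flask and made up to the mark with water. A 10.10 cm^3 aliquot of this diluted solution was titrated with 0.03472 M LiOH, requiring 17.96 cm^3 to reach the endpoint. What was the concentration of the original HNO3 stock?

1.85 M

n(LiOH) = 0.03472 x 0.01796 = 0.0006236 mol.
n(HNO3) in the aliquot = 0.0006236 mol.
[diluted HNO3] = 0.0006236 / 0.01010 = 0.06174 M.
Dilution factor = 250.0/8.340 = 29.98, so [stock] = 0.06174 x 29.98 = 1.85 M.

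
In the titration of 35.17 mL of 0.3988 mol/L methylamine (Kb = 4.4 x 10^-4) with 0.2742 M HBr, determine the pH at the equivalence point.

5.72

n(CH3NH2) = 0.3988 x 0.03517 = 0.01403 mol; V(HBr) at equivalence = 0.01403/0.2742 = 0.05115 L.
At equivalence the base is fully converted to CH3NH3+; total volume = 0.08632 L, so [CH3NH3+] = 0.01403/0.08632 = 0.1625 M.
Ka(CH3NH3+) = Kw/Kb = 1.0e-14 / 4.4 x 10^-4 = 2.27e-11.
[H^+] = sqrt(Ka x [CH3NH3+]) = sqrt(2.27e-11 x 0.1625) = 1.92e-6 M.
pH = -log(1.92e-6) = 5.72.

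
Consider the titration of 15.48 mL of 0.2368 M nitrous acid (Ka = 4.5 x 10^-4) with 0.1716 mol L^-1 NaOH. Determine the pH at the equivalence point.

n(HNO2) = 0.2368 x 0.01548 = 0.003666 mol; V(NaOH) at equivalence = 0.003666/0.1716 = 0.02136 L.
At equivalence all the acid is converted to NO2-; total volume = 0.01548 + 0.02136 = 0.03684 L, so [NO2-] = 0.003666/0.03684 = 0.09950 M.
Kb = Kw/Ka = 1.0e-14 / 4.5 x 10^-4 = 2.22e-11.
[OH^-] = sqrt(Kb x [NO2-]) = sqrt(2.22e-11 x 0.09950) = 1.49e-6 M.
pOH = 5.83, so pH = 14.00 - 5.83 = 8.17.

8.17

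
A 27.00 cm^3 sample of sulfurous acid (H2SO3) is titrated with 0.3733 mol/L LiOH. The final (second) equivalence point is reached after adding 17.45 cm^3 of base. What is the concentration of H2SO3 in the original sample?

0.121 M

n(LiOH) = 0.3733 x 0.01745 = 0.006514 mol.
At the final (second) equivalence point, 2 mol OH^- react per mol H2SO3, so n(H2SO3) = 0.006514 / 2 = 0.003257 mol.
[H2SO3] = 0.003257 / 0.02700 L = 0.121 M.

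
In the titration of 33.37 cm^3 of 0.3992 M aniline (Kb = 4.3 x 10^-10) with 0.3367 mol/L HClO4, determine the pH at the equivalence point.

n(C6H5NH2) = 0.3992 x 0.03337 = 0.01332 mol; V(HClO4) at equivalence = 0.01332/0.3367 = 0.03956 L.
At equivalence the base is fully converted to C6H5NH3+; total volume = 0.07293 L, so [C6H5NH3+] = 0.01332/0.07293 = 0.1826 M.
Ka(C6H5NH3+) = Kw/Kb = 1.0e-14 / 4.3 x 10^-10 = 2.33e-5.
[H^+] = sqrt(Ka x [C6H5NH3+]) = sqrt(2.33e-5 x 0.1826) = 0.00206 M.
pH = -log(0.00206) = 2.69.

2.69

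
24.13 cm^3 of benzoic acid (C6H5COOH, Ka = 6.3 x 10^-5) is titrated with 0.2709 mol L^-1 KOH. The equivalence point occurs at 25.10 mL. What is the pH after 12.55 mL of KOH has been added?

4.20

12.55 mL is exactly half the equivalence volume (25.10/2), i.e. the half-equivalence point.
There, n(HA) = n(A^-), so pH = pKa = -log(6.3 x 10^-5) = 4.20.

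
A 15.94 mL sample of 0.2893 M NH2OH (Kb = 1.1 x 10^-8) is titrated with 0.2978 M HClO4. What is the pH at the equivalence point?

3.44

n(NH2OH) = 0.2893 x 0.01594 = 0.004611 mol; V(HClO4) at equivalence = 0.004611/0.2978 = 0.01549 L.
At equivalence the base is fully converted to NH3OH+; total volume = 0.03143 L, so [NH3OH+] = 0.004611/0.03143 = 0.1467 M.
Ka(NH3OH+) = Kw/Kb = 1.0e-14 / 1.1 x 10^-8 = 9.09e-7.
[H^+] = sqrt(Ka x [NH3OH+]) = sqrt(9.09e-7 x 0.1467) = 0.000365 M.
pH = -log(0.000365) = 3.44.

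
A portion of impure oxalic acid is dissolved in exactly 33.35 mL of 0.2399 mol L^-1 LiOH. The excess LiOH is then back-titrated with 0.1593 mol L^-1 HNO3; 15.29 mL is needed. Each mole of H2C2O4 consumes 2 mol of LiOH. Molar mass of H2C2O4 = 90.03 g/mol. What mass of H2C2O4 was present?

Total n(LiOH) added = 0.2399 x 0.03335 = 0.008001 mol.
n(HNO3) used = 0.1593 x 0.01529 = 0.002436 mol, which equals the excess n(LiOH).
So n(LiOH) consumed by the sample = 0.008001 - 0.002436 = 0.005565 mol.
n(H2C2O4) = 0.005565 / 2 = 0.002782 mol.
mass = 0.002782 mol x 90.03 g/mol = 0.251 g.

0.251 g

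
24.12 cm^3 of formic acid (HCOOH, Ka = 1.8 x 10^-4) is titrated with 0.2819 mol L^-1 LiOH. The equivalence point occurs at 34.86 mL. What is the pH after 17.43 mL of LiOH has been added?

17.43 mL is exactly half the equivalence volume (34.86/2), i.e. the half-equivalence point.
There, n(HA) = n(A^-), so pH = pKa = -log(1.8 x 10^-4) = 3.74.

3.74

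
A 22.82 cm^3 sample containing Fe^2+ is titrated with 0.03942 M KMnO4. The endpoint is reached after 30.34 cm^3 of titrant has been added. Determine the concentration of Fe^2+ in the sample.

n(KMnO4) = 0.03942 x 0.03034 = 0.001196 mol.
From the balanced equation, 1 mol KMnO4 reacts with 5 mol Fe^2+, so n(Fe^2+) = 0.001196 x 5/1 = 0.005980 mol.
[Fe^2+] = 0.005980 / 0.02282 L = 0.262 M.

0.262 M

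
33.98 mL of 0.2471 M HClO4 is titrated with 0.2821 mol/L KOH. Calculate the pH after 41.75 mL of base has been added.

n(acid) = 0.2471 x 0.03398 = 0.008396 mol; n(KOH) added = 0.2821 x 0.04175 = 0.01178 mol.
Base is in excess by 0.01178 - 0.008396 = 0.003381 mol in a total volume of 0.07573 L.
[OH^-] = 0.003381/0.07573 = 0.04465 M, so pOH = 1.35 and pH = 14.00 - 1.35 = 12.65.

12.65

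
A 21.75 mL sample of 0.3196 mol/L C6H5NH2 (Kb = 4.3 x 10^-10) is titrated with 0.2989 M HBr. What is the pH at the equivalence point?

n(C6H5NH2) = 0.3196 x 0.02175 = 0.006951 mol; V(HBr) at equivalence = 0.006951/0.2989 = 0.02326 L.
At equivalence the base is fully converted to C6H5NH3+; total volume = 0.04501 L, so [C6H5NH3+] = 0.006951/0.04501 = 0.1545 M.
Ka(C6H5NH3+) = Kw/Kb = 1.0e-14 / 4.3 x 10^-10 = 2.33e-5.
[H^+] = sqrt(Ka x [C6H5NH3+]) = sqrt(2.33e-5 x 0.1545) = 0.00190 M.
pH = -log(0.00190) = 2.72.

2.72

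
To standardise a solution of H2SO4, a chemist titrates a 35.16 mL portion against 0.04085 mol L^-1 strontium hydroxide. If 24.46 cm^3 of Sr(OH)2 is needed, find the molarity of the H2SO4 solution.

0.0284 M

n(Sr(OH)2) delivered = 0.04085 x 0.02446 = 0.0009992 mol.
For a 1:1 reaction, n(H2SO4) = 0.0009992 mol.
[H2SO4] = 0.0009992 mol / 0.03516 L = 0.0284 M.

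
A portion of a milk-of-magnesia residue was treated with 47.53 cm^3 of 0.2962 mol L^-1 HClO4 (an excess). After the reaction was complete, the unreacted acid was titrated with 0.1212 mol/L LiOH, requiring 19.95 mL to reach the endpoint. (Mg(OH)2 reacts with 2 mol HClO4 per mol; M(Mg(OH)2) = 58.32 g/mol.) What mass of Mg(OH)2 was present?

0.340 g

Total n(HClO4) added = 0.2962 x 0.04753 = 0.01408 mol.
n(LiOH) used = 0.1212 x 0.01995 = 0.002418 mol, which equals the excess n(HClO4).
So n(HClO4) consumed by the sample = 0.01408 - 0.002418 = 0.01166 mol.
n(Mg(OH)2) = 0.01166 / 2 = 0.005830 mol.
mass = 0.005830 mol x 58.32 g/mol = 0.340 g.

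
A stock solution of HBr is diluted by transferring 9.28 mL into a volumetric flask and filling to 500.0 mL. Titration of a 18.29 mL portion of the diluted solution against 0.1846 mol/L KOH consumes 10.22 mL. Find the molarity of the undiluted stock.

5.56 M

n(KOH) = 0.1846 x 0.01022 = 0.001887 mol.
n(HBr) in the aliquot = 0.001887 mol.
[diluted HBr] = 0.001887 / 0.01829 = 0.1031 M.
Dilution factor = 500.0/9.280 = 53.88, so [stock] = 0.1031 x 53.88 = 5.56 M.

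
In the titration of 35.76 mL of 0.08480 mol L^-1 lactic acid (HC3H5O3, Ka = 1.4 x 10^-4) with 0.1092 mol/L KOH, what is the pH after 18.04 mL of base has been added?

4.12

Initial n(HC3H5O3) = 0.08480 x 0.03576 = 0.003032 mol.
n(KOH) added = 0.1092 x 0.01804 = 0.001970 mol, converting that many moles of HC3H5O3 to C3H5O3-.
Remaining n(HC3H5O3) = 0.001062 mol; n(C3H5O3-) = 0.001970 mol.
By Henderson-Hasselbalch, pH = pKa + log([A^-]/[HA]) = 3.85 + log(0.001970/0.001062) = 3.85 + (+0.27) = 4.12.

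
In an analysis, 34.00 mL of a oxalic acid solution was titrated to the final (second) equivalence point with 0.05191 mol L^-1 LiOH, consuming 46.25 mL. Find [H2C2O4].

n(LiOH) = 0.05191 x 0.04625 = 0.002401 mol.
At the final (second) equivalence point, 2 mol OH^- react per mol H2C2O4, so n(H2C2O4) = 0.002401 / 2 = 0.001200 mol.
[H2C2O4] = 0.001200 / 0.03400 L = 0.0353 M.

0.0353 M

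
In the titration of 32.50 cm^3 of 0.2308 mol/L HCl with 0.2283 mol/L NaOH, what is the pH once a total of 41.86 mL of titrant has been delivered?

n(acid) = 0.2308 x 0.03250 = 0.007501 mol; n(NaOH) added = 0.2283 x 0.04186 = 0.009557 mol.
Base is in excess by 0.009557 - 0.007501 = 0.002056 mol in a total volume of 0.07436 L.
[OH^-] = 0.002056/0.07436 = 0.02764 M, so pOH = 1.56 and pH = 14.00 - 1.56 = 12.44.

12.44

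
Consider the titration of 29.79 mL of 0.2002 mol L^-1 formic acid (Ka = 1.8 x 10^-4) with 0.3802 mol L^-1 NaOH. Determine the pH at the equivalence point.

n(HCOOH) = 0.2002 x 0.02979 = 0.005964 mol; V(NaOH) at equivalence = 0.005964/0.3802 = 0.01569 L.
At equivalence all the acid is converted to HCOO-; total volume = 0.02979 + 0.01569 = 0.04548 L, so [HCOO-] = 0.005964/0.04548 = 0.1311 M.
Kb = Kw/Ka = 1.0e-14 / 1.8 x 10^-4 = 5.56e-11.
[OH^-] = sqrt(Kb x [HCOO-]) = sqrt(5.56e-11 x 0.1311) = 2.70e-6 M.
pOH = 5.57, so pH = 14.00 - 5.57 = 8.43.

8.43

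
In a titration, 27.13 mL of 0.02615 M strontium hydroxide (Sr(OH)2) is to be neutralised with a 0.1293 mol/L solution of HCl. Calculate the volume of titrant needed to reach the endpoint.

n(Sr(OH)2) = 0.02615 mol/L x 0.02713 L = 0.0007094 mol.
The neutralisation is 1 Sr(OH)2 : 2 HCl, so n(HCl) = 0.0007094 x 2/1 = 0.001419 mol.
V(HCl) = 0.001419 / 0.1293 = 0.01097 L = 11.0 mL.

11.0 mL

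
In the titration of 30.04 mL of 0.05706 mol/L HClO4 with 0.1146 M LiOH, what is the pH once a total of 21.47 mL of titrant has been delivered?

n(acid) = 0.05706 x 0.03004 = 0.001714 mol; n(LiOH) added = 0.1146 x 0.02147 = 0.002460 mol.
Base is in excess by 0.002460 - 0.001714 = 0.0007464 mol in a total volume of 0.05151 L.
[OH^-] = 0.0007464/0.05151 = 0.01449 M, so pOH = 1.84 and pH = 14.00 - 1.84 = 12.16.

12.16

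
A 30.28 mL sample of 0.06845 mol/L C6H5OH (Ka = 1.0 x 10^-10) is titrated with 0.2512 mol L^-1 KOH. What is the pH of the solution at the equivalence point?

11.37

n(C6H5OH) = 0.06845 x 0.03028 = 0.002073 mol; V(KOH) at equivalence = 0.002073/0.2512 = 0.008251 L.
At equivalence all the acid is converted to C6H5O-; total volume = 0.03028 + 0.008251 = 0.03853 L, so [C6H5O-] = 0.002073/0.03853 = 0.05379 M.
Kb = Kw/Ka = 1.0e-14 / 1.0 x 10^-10 = 0.000100.
[OH^-] = sqrt(Kb x [C6H5O-]) = sqrt(0.000100 x 0.05379) = 0.00232 M.
pOH = 2.63, so pH = 14.00 - 2.63 = 11.37.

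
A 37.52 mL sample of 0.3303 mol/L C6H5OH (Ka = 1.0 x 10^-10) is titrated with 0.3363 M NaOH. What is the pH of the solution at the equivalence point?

11.61

n(C6H5OH) = 0.3303 x 0.03752 = 0.01239 mol; V(NaOH) at equivalence = 0.01239/0.3363 = 0.03685 L.
At equivalence all the acid is converted to C6H5O-; total volume = 0.03752 + 0.03685 = 0.07437 L, so [C6H5O-] = 0.01239/0.07437 = 0.1666 M.
Kb = Kw/Ka = 1.0e-14 / 1.0 x 10^-10 = 0.000100.
[OH^-] = sqrt(Kb x [C6H5O-]) = sqrt(0.000100 x 0.1666) = 0.00408 M.
pOH = 2.39, so pH = 14.00 - 2.39 = 11.61.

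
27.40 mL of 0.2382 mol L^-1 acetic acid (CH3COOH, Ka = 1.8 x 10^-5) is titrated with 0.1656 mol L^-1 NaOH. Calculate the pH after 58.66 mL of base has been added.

n(acid) = 0.2382 x 0.02740 = 0.006527 mol; n(NaOH) added = 0.1656 x 0.05866 = 0.009714 mol.
Base is in excess by 0.009714 - 0.006527 = 0.003187 mol in a total volume of 0.08606 L.
[OH^-] = 0.003187/0.08606 = 0.03704 M, so pOH = 1.43 and pH = 14.00 - 1.43 = 12.57.

12.57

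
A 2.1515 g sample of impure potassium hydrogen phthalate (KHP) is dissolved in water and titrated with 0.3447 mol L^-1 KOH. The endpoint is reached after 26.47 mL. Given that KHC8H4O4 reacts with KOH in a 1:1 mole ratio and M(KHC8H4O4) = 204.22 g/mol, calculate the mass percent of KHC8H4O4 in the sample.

n(KOH) = 0.3447 x 0.02647 = 0.009124 mol.
n(KHC8H4O4) = 0.009124 / 1 = 0.009124 mol.
mass of KHC8H4O4 = 0.009124 x 204.22 = 1.863 g.
% purity = 1.863 / 2.1515 x 100 = 86.6%.

86.6%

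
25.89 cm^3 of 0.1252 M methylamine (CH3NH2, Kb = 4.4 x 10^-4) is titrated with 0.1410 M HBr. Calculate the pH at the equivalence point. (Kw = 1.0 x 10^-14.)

5.91

n(CH3NH2) = 0.1252 x 0.02589 = 0.003241 mol; V(HBr) at equivalence = 0.003241/0.1410 = 0.02299 L.
At equivalence the base is fully converted to CH3NH3+; total volume = 0.04888 L, so [CH3NH3+] = 0.003241/0.04888 = 0.06632 M.
Ka(CH3NH3+) = Kw/Kb = 1.0e-14 / 4.4 x 10^-4 = 2.27e-11.
[H^+] = sqrt(Ka x [CH3NH3+]) = sqrt(2.27e-11 x 0.06632) = 1.23e-6 M.
pH = -log(1.23e-6) = 5.91.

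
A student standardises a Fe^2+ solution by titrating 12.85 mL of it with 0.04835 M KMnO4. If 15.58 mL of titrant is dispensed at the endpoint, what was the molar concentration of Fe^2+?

n(KMnO4) = 0.04835 x 0.01558 = 0.0007533 mol.
From the balanced equation, 1 mol KMnO4 reacts with 5 mol Fe^2+, so n(Fe^2+) = 0.0007533 x 5/1 = 0.003766 mol.
[Fe^2+] = 0.003766 / 0.01285 L = 0.293 M.

0.293 M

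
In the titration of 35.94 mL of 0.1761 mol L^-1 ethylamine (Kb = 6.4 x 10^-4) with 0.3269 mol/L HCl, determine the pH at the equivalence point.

n(C2H5NH2) = 0.1761 x 0.03594 = 0.006329 mol; V(HCl) at equivalence = 0.006329/0.3269 = 0.01936 L.
At equivalence the base is fully converted to C2H5NH3+; total volume = 0.05530 L, so [C2H5NH3+] = 0.006329/0.05530 = 0.1144 M.
Ka(C2H5NH3+) = Kw/Kb = 1.0e-14 / 6.4 x 10^-4 = 1.56e-11.
[H^+] = sqrt(Ka x [C2H5NH3+]) = sqrt(1.56e-11 x 0.1144) = 1.34e-6 M.
pH = -log(1.34e-6) = 5.87.

5.87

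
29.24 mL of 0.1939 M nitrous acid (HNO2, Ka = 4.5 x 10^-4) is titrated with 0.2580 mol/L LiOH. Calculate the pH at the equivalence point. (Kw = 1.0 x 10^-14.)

n(HNO2) = 0.1939 x 0.02924 = 0.005670 mol; V(LiOH) at equivalence = 0.005670/0.2580 = 0.02198 L.
At equivalence all the acid is converted to NO2-; total volume = 0.02924 + 0.02198 = 0.05122 L, so [NO2-] = 0.005670/0.05122 = 0.1107 M.
Kb = Kw/Ka = 1.0e-14 / 4.5 x 10^-4 = 2.22e-11.
[OH^-] = sqrt(Kb x [NO2-]) = sqrt(2.22e-11 x 0.1107) = 1.57e-6 M.
pOH = 5.80, so pH = 14.00 - 5.80 = 8.20.

8.20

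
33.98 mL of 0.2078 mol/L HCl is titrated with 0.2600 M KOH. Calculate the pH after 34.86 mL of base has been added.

n(acid) = 0.2078 x 0.03398 = 0.007061 mol; n(KOH) added = 0.2600 x 0.03486 = 0.009064 mol.
Base is in excess by 0.009064 - 0.007061 = 0.002003 mol in a total volume of 0.06884 L.
[OH^-] = 0.002003/0.06884 = 0.02909 M, so pOH = 1.54 and pH = 14.00 - 1.54 = 12.46.

12.46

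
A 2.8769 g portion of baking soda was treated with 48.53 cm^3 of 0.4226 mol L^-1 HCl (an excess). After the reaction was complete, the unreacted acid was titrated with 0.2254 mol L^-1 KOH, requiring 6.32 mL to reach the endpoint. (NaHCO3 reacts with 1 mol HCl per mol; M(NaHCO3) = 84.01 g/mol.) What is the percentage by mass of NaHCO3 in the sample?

Total n(HCl) added = 0.4226 x 0.04853 = 0.02051 mol.
n(KOH) used = 0.2254 x 0.006320 = 0.001425 mol, which equals the excess n(HCl).
So n(HCl) consumed by the sample = 0.02051 - 0.001425 = 0.01908 mol.
n(NaHCO3) = 0.01908 / 1 = 0.01908 mol.
mass NaHCO3 = 0.01908 x 84.01 = 1.603 g, so %NaHCO3 = 1.603/2.8769 x 100 = 55.7%.

55.7%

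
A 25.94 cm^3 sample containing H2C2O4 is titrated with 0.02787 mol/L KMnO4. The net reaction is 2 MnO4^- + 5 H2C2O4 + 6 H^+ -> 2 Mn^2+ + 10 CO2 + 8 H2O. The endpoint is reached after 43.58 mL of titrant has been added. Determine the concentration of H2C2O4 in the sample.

n(KMnO4) = 0.02787 x 0.04358 = 0.001215 mol.
From the balanced equation, 2 mol KMnO4 reacts with 5 mol H2C2O4, so n(H2C2O4) = 0.001215 x 5/2 = 0.003036 mol.
[H2C2O4] = 0.003036 / 0.02594 L = 0.117 M.

0.117 M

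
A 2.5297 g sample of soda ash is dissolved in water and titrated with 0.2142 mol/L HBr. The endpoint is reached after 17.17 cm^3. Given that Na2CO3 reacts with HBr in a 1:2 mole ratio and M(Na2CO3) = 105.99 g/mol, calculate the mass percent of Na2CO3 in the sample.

n(HBr) = 0.2142 x 0.01717 = 0.003678 mol.
n(Na2CO3) = 0.003678 / 2 = 0.001839 mol.
mass of Na2CO3 = 0.001839 x 105.99 = 0.1949 g.
% purity = 0.1949 / 2.5297 x 100 = 7.70%.

7.70%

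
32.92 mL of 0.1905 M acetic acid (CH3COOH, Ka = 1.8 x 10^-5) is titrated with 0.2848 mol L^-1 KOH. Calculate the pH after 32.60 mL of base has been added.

n(acid) = 0.1905 x 0.03292 = 0.006271 mol; n(KOH) added = 0.2848 x 0.03260 = 0.009284 mol.
Base is in excess by 0.009284 - 0.006271 = 0.003013 mol in a total volume of 0.06552 L.
[OH^-] = 0.003013/0.06552 = 0.04599 M, so pOH = 1.34 and pH = 14.00 - 1.34 = 12.66.

12.66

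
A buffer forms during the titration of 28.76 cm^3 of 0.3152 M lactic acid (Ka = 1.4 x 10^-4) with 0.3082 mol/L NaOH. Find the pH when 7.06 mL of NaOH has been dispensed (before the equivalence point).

3.35

Initial n(HC3H5O3) = 0.3152 x 0.02876 = 0.009065 mol.
n(NaOH) added = 0.3082 x 0.007060 = 0.002176 mol, converting that many moles of HC3H5O3 to C3H5O3-.
Remaining n(HC3H5O3) = 0.006889 mol; n(C3H5O3-) = 0.002176 mol.
By Henderson-Hasselbalch, pH = pKa + log([A^-]/[HA]) = 3.85 + log(0.002176/0.006889) = 3.85 + (-0.50) = 3.35.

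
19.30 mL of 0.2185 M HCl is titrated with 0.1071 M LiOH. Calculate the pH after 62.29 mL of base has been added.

12.48

n(acid) = 0.2185 x 0.01930 = 0.004217 mol; n(LiOH) added = 0.1071 x 0.06229 = 0.006671 mol.
Base is in excess by 0.006671 - 0.004217 = 0.002454 mol in a total volume of 0.08159 L.
[OH^-] = 0.002454/0.08159 = 0.03008 M, so pOH = 1.52 and pH = 14.00 - 1.52 = 12.48.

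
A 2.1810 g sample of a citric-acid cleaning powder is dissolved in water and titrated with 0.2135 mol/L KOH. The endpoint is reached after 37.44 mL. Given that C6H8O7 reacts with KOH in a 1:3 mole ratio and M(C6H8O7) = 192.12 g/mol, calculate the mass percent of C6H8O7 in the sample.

n(KOH) = 0.2135 x 0.03744 = 0.007993 mol.
n(C6H8O7) = 0.007993 / 3 = 0.002664 mol.
mass of C6H8O7 = 0.002664 x 192.12 = 0.5119 g.
% purity = 0.5119 / 2.1810 x 100 = 23.5%.

23.5%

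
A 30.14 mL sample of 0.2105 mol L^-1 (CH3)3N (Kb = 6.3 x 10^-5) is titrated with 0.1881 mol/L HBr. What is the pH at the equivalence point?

5.40

n((CH3)3N) = 0.2105 x 0.03014 = 0.006344 mol; V(HBr) at equivalence = 0.006344/0.1881 = 0.03373 L.
At equivalence the base is fully converted to (CH3)3NH+; total volume = 0.06387 L, so [(CH3)3NH+] = 0.006344/0.06387 = 0.09934 M.
Ka((CH3)3NH+) = Kw/Kb = 1.0e-14 / 6.3 x 10^-5 = 1.59e-10.
[H^+] = sqrt(Ka x [(CH3)3NH+]) = sqrt(1.59e-10 x 0.09934) = 3.97e-6 M.
pH = -log(3.97e-6) = 5.40.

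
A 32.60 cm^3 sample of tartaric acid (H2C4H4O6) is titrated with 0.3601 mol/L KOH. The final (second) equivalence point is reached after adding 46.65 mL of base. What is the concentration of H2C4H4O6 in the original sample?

0.258 M

n(KOH) = 0.3601 x 0.04665 = 0.01680 mol.
At the final (second) equivalence point, 2 mol OH^- react per mol H2C4H4O6, so n(H2C4H4O6) = 0.01680 / 2 = 0.008399 mol.
[H2C4H4O6] = 0.008399 / 0.03260 L = 0.258 M.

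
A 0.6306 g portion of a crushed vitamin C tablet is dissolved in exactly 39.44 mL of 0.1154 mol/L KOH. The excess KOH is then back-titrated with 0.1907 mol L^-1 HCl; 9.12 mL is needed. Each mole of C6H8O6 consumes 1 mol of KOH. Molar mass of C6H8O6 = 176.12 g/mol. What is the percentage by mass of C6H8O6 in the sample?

78.5%

Total n(KOH) added = 0.1154 x 0.03944 = 0.004551 mol.
n(HCl) used = 0.1907 x 0.009120 = 0.001739 mol, which equals the excess n(KOH).
So n(KOH) consumed by the sample = 0.004551 - 0.001739 = 0.002812 mol.
n(C6H8O6) = 0.002812 / 1 = 0.002812 mol.
mass C6H8O6 = 0.002812 x 176.12 = 0.4953 g, so %C6H8O6 = 0.4953/0.6306 x 100 = 78.5%.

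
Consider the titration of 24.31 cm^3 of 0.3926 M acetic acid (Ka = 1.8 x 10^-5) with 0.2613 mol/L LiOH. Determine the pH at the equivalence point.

n(CH3COOH) = 0.3926 x 0.02431 = 0.009544 mol; V(LiOH) at equivalence = 0.009544/0.2613 = 0.03653 L.
At equivalence all the acid is converted to CH3COO-; total volume = 0.02431 + 0.03653 = 0.06084 L, so [CH3COO-] = 0.009544/0.06084 = 0.1569 M.
Kb = Kw/Ka = 1.0e-14 / 1.8 x 10^-5 = 5.56e-10.
[OH^-] = sqrt(Kb x [CH3COO-]) = sqrt(5.56e-10 x 0.1569) = 9.34e-6 M.
pOH = 5.03, so pH = 14.00 - 5.03 = 8.97.

8.97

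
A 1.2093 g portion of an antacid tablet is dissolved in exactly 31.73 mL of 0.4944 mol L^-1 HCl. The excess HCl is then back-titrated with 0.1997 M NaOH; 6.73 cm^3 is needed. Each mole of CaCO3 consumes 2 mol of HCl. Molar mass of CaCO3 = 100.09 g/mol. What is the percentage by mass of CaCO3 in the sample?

Total n(HCl) added = 0.4944 x 0.03173 = 0.01569 mol.
n(NaOH) used = 0.1997 x 0.006730 = 0.001344 mol, which equals the excess n(HCl).
So n(HCl) consumed by the sample = 0.01569 - 0.001344 = 0.01434 mol.
n(CaCO3) = 0.01434 / 2 = 0.007172 mol.
mass CaCO3 = 0.007172 x 100.09 = 0.7178 g, so %CaCO3 = 0.7178/1.2093 x 100 = 59.4%.

59.4%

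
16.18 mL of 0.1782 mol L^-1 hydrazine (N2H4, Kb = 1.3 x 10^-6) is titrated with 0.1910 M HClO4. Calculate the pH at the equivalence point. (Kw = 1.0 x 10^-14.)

n(N2H4) = 0.1782 x 0.01618 = 0.002883 mol; V(HClO4) at equivalence = 0.002883/0.1910 = 0.01510 L.
At equivalence the base is fully converted to N2H5+; total volume = 0.03128 L, so [N2H5+] = 0.002883/0.03128 = 0.09219 M.
Ka(N2H5+) = Kw/Kb = 1.0e-14 / 1.3 x 10^-6 = 7.69e-9.
[H^+] = sqrt(Ka x [N2H5+]) = sqrt(7.69e-9 x 0.09219) = 2.66e-5 M.
pH = -log(2.66e-5) = 4.57.

4.57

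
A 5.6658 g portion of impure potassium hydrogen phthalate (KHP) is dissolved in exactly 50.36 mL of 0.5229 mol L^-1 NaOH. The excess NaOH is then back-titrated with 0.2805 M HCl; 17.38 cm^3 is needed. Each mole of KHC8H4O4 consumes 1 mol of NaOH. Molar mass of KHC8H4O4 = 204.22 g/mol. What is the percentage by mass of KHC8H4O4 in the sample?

77.3%

Total n(NaOH) added = 0.5229 x 0.05036 = 0.02633 mol.
n(HCl) used = 0.2805 x 0.01738 = 0.004875 mol, which equals the excess n(NaOH).
So n(NaOH) consumed by the sample = 0.02633 - 0.004875 = 0.02146 mol.
n(KHC8H4O4) = 0.02146 / 1 = 0.02146 mol.
mass KHC8H4O4 = 0.02146 x 204.22 = 4.382 g, so %KHC8H4O4 = 4.382/5.6658 x 100 = 77.3%.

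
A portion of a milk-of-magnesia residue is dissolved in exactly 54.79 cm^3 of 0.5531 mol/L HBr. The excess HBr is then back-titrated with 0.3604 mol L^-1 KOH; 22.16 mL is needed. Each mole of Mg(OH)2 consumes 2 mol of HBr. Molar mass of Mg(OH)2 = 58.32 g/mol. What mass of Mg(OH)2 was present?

0.651 g

Total n(HBr) added = 0.5531 x 0.05479 = 0.03030 mol.
n(KOH) used = 0.3604 x 0.02216 = 0.007986 mol, which equals the excess n(HBr).
So n(HBr) consumed by the sample = 0.03030 - 0.007986 = 0.02232 mol.
n(Mg(OH)2) = 0.02232 / 2 = 0.01116 mol.
mass = 0.01116 mol x 58.32 g/mol = 0.651 g.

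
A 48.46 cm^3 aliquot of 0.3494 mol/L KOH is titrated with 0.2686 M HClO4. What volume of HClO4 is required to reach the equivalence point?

n(KOH) = 0.3494 mol/L x 0.04846 L = 0.01693 mol.
At equivalence n(HClO4) = n(KOH) = 0.01693 mol.
V(HClO4) = 0.01693 / 0.2686 = 0.06304 L = 63.0 mL.

63.0 mL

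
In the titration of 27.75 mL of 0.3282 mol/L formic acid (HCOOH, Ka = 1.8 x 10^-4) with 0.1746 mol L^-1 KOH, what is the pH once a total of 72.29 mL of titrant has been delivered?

12.55

n(acid) = 0.3282 x 0.02775 = 0.009108 mol; n(KOH) added = 0.1746 x 0.07229 = 0.01262 mol.
Base is in excess by 0.01262 - 0.009108 = 0.003514 mol in a total volume of 0.1000 L.
[OH^-] = 0.003514/0.1000 = 0.03513 M, so pOH = 1.45 and pH = 14.00 - 1.45 = 12.55.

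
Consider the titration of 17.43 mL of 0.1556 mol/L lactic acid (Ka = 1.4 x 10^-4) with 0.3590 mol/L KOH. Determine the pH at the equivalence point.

8.44

n(HC3H5O3) = 0.1556 x 0.01743 = 0.002712 mol; V(KOH) at equivalence = 0.002712/0.3590 = 0.007555 L.
At equivalence all the acid is converted to C3H5O3-; total volume = 0.01743 + 0.007555 = 0.02498 L, so [C3H5O3-] = 0.002712/0.02498 = 0.1086 M.
Kb = Kw/Ka = 1.0e-14 / 1.4 x 10^-4 = 7.14e-11.
[OH^-] = sqrt(Kb x [C3H5O3-]) = sqrt(7.14e-11 x 0.1086) = 2.78e-6 M.
pOH = 5.56, so pH = 14.00 - 5.56 = 8.44.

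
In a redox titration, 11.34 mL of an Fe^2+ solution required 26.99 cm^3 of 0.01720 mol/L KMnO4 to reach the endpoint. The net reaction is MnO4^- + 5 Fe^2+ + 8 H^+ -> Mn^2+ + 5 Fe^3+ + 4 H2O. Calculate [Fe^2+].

0.205 M

n(KMnO4) = 0.01720 x 0.02699 = 0.0004642 mol.
From the balanced equation, 1 mol KMnO4 reacts with 5 mol Fe^2+, so n(Fe^2+) = 0.0004642 x 5/1 = 0.002321 mol.
[Fe^2+] = 0.002321 / 0.01134 L = 0.205 M.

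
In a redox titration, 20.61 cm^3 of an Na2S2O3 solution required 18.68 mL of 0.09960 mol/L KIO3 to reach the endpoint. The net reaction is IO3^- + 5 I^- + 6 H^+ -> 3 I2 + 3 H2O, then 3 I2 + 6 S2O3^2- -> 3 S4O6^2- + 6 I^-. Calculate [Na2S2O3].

n(KIO3) = 0.09960 x 0.01868 = 0.001861 mol.
From the balanced equation, 1 mol KIO3 reacts with 6 mol Na2S2O3, so n(Na2S2O3) = 0.001861 x 6/1 = 0.01116 mol.
[Na2S2O3] = 0.01116 / 0.02061 L = 0.542 M.

0.542 M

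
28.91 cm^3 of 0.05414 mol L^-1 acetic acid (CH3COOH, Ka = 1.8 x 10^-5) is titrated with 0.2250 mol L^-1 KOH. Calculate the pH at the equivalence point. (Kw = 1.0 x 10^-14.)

n(CH3COOH) = 0.05414 x 0.02891 = 0.001565 mol; V(KOH) at equivalence = 0.001565/0.2250 = 0.006956 L.
At equivalence all the acid is converted to CH3COO-; total volume = 0.02891 + 0.006956 = 0.03587 L, so [CH3COO-] = 0.001565/0.03587 = 0.04364 M.
Kb = Kw/Ka = 1.0e-14 / 1.8 x 10^-5 = 5.56e-10.
[OH^-] = sqrt(Kb x [CH3COO-]) = sqrt(5.56e-10 x 0.04364) = 4.92e-6 M.
pOH = 5.31, so pH = 14.00 - 5.31 = 8.69.

8.69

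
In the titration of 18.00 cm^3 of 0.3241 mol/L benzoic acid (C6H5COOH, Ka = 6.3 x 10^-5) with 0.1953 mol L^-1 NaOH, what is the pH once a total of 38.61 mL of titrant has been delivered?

12.48

n(acid) = 0.3241 x 0.01800 = 0.005834 mol; n(NaOH) added = 0.1953 x 0.03861 = 0.007541 mol.
Base is in excess by 0.007541 - 0.005834 = 0.001707 mol in a total volume of 0.05661 L.
[OH^-] = 0.001707/0.05661 = 0.03015 M, so pOH = 1.52 and pH = 14.00 - 1.52 = 12.48.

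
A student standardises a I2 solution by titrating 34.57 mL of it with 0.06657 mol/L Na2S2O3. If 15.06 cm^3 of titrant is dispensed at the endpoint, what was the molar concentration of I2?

n(Na2S2O3) = 0.06657 x 0.01506 = 0.001003 mol.
From the balanced equation, 2 mol Na2S2O3 reacts with 1 mol I2, so n(I2) = 0.001003 x 1/2 = 0.0005013 mol.
[I2] = 0.0005013 / 0.03457 L = 0.0145 M.

0.0145 M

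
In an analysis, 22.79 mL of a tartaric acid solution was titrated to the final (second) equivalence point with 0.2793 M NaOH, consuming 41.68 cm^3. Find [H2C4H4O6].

n(NaOH) = 0.2793 x 0.04168 = 0.01164 mol.
At the final (second) equivalence point, 2 mol OH^- react per mol H2C4H4O6, so n(H2C4H4O6) = 0.01164 / 2 = 0.005821 mol.
[H2C4H4O6] = 0.005821 / 0.02279 L = 0.255 M.

0.255 M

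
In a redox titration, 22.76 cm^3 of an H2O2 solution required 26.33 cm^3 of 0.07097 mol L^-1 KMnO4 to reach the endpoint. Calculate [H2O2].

n(KMnO4) = 0.07097 x 0.02633 = 0.001869 mol.
From the balanced equation, 2 mol KMnO4 reacts with 5 mol H2O2, so n(H2O2) = 0.001869 x 5/2 = 0.004672 mol.
[H2O2] = 0.004672 / 0.02276 L = 0.205 M.

0.205 M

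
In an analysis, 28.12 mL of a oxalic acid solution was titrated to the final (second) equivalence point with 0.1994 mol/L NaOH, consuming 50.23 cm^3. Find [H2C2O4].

0.178 M

n(NaOH) = 0.1994 x 0.05023 = 0.01002 mol.
At the final (second) equivalence point, 2 mol OH^- react per mol H2C2O4, so n(H2C2O4) = 0.01002 / 2 = 0.005008 mol.
[H2C2O4] = 0.005008 / 0.02812 L = 0.178 M.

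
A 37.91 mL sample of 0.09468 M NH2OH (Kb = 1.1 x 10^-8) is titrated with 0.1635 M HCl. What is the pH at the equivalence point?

3.63

n(NH2OH) = 0.09468 x 0.03791 = 0.003589 mol; V(HCl) at equivalence = 0.003589/0.1635 = 0.02195 L.
At equivalence the base is fully converted to NH3OH+; total volume = 0.05986 L, so [NH3OH+] = 0.003589/0.05986 = 0.05996 M.
Ka(NH3OH+) = Kw/Kb = 1.0e-14 / 1.1 x 10^-8 = 9.09e-7.
[H^+] = sqrt(Ka x [NH3OH+]) = sqrt(9.09e-7 x 0.05996) = 0.000233 M.
pH = -log(0.000233) = 3.63.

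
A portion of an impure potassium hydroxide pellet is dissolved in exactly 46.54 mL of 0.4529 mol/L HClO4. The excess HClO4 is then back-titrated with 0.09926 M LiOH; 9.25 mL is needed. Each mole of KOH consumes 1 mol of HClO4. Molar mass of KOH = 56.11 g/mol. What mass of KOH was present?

Total n(HClO4) added = 0.4529 x 0.04654 = 0.02108 mol.
n(LiOH) used = 0.09926 x 0.009250 = 0.0009182 mol, which equals the excess n(HClO4).
So n(HClO4) consumed by the sample = 0.02108 - 0.0009182 = 0.02016 mol.
n(KOH) = 0.02016 / 1 = 0.02016 mol.
mass = 0.02016 mol x 56.11 g/mol = 1.13 g.

1.13 g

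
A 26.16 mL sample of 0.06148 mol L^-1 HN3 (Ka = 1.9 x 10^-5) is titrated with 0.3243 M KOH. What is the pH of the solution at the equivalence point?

8.72

n(HN3) = 0.06148 x 0.02616 = 0.001608 mol; V(KOH) at equivalence = 0.001608/0.3243 = 0.004959 L.
At equivalence all the acid is converted to N3-; total volume = 0.02616 + 0.004959 = 0.03112 L, so [N3-] = 0.001608/0.03112 = 0.05168 M.
Kb = Kw/Ka = 1.0e-14 / 1.9 x 10^-5 = 5.26e-10.
[OH^-] = sqrt(Kb x [N3-]) = sqrt(5.26e-10 x 0.05168) = 5.22e-6 M.
pOH = 5.28, so pH = 14.00 - 5.28 = 8.72.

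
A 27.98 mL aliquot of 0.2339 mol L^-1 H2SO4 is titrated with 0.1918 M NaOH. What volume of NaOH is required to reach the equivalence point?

68.2 mL

n(H2SO4) = 0.2339 mol/L x 0.02798 L = 0.006545 mol.
The neutralisation is 1 H2SO4 : 2 NaOH, so n(NaOH) = 0.006545 x 2/1 = 0.01309 mol.
V(NaOH) = 0.01309 / 0.1918 = 0.06824 L = 68.2 mL.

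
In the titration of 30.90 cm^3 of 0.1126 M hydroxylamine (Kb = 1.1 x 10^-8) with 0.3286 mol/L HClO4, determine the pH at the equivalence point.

n(NH2OH) = 0.1126 x 0.03090 = 0.003479 mol; V(HClO4) at equivalence = 0.003479/0.3286 = 0.01059 L.
At equivalence the base is fully converted to NH3OH+; total volume = 0.04149 L, so [NH3OH+] = 0.003479/0.04149 = 0.08386 M.
Ka(NH3OH+) = Kw/Kb = 1.0e-14 / 1.1 x 10^-8 = 9.09e-7.
[H^+] = sqrt(Ka x [NH3OH+]) = sqrt(9.09e-7 x 0.08386) = 0.000276 M.
pH = -log(0.000276) = 3.56.

3.56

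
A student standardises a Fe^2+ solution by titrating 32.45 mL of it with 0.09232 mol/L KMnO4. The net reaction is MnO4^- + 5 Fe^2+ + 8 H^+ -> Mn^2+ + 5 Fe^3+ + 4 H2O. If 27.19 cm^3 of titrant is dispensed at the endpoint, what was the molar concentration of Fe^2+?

n(KMnO4) = 0.09232 x 0.02719 = 0.002510 mol.
From the balanced equation, 1 mol KMnO4 reacts with 5 mol Fe^2+, so n(Fe^2+) = 0.002510 x 5/1 = 0.01255 mol.
[Fe^2+] = 0.01255 / 0.03245 L = 0.387 M.

0.387 M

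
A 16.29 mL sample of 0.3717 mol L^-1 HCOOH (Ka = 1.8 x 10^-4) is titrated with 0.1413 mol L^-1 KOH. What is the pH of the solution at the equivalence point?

n(HCOOH) = 0.3717 x 0.01629 = 0.006055 mol; V(KOH) at equivalence = 0.006055/0.1413 = 0.04285 L.
At equivalence all the acid is converted to HCOO-; total volume = 0.01629 + 0.04285 = 0.05914 L, so [HCOO-] = 0.006055/0.05914 = 0.1024 M.
Kb = Kw/Ka = 1.0e-14 / 1.8 x 10^-4 = 5.56e-11.
[OH^-] = sqrt(Kb x [HCOO-]) = sqrt(5.56e-11 x 0.1024) = 2.38e-6 M.
pOH = 5.62, so pH = 14.00 - 5.62 = 8.38.

8.38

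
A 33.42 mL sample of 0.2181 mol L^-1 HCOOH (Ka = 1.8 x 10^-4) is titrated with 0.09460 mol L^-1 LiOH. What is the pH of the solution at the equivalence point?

8.28

n(HCOOH) = 0.2181 x 0.03342 = 0.007289 mol; V(LiOH) at equivalence = 0.007289/0.09460 = 0.07705 L.
At equivalence all the acid is converted to HCOO-; total volume = 0.03342 + 0.07705 = 0.1105 L, so [HCOO-] = 0.007289/0.1105 = 0.06598 M.
Kb = Kw/Ka = 1.0e-14 / 1.8 x 10^-4 = 5.56e-11.
[OH^-] = sqrt(Kb x [HCOO-]) = sqrt(5.56e-11 x 0.06598) = 1.91e-6 M.
pOH = 5.72, so pH = 14.00 - 5.72 = 8.28.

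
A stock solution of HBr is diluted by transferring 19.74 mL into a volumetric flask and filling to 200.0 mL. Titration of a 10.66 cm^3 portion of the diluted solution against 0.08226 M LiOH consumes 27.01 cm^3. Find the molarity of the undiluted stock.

2.11 M

n(LiOH) = 0.08226 x 0.02701 = 0.002222 mol.
n(HBr) in the aliquot = 0.002222 mol.
[diluted HBr] = 0.002222 / 0.01066 = 0.2084 M.
Dilution factor = 200.0/19.74 = 10.13, so [stock] = 0.2084 x 10.13 = 2.11 M.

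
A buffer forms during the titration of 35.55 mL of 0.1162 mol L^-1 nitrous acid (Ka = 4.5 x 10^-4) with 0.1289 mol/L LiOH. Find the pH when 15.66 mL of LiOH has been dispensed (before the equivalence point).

3.33

Initial n(HNO2) = 0.1162 x 0.03555 = 0.004131 mol.
n(LiOH) added = 0.1289 x 0.01566 = 0.002019 mol, converting that many moles of HNO2 to NO2-.
Remaining n(HNO2) = 0.002112 mol; n(NO2-) = 0.002019 mol.
By Henderson-Hasselbalch, pH = pKa + log([A^-]/[HA]) = 3.35 + log(0.002019/0.002112) = 3.35 + (-0.02) = 3.33.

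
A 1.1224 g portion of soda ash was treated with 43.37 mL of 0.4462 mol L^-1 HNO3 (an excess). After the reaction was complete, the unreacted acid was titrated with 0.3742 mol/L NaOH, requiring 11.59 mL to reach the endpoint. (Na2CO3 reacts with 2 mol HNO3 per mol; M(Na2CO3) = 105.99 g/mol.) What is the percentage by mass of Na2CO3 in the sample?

70.9%

Total n(HNO3) added = 0.4462 x 0.04337 = 0.01935 mol.
n(NaOH) used = 0.3742 x 0.01159 = 0.004337 mol, which equals the excess n(HNO3).
So n(HNO3) consumed by the sample = 0.01935 - 0.004337 = 0.01501 mol.
n(Na2CO3) = 0.01501 / 2 = 0.007507 mol.
mass Na2CO3 = 0.007507 x 105.99 = 0.7957 g, so %Na2CO3 = 0.7957/1.1224 x 100 = 70.9%.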